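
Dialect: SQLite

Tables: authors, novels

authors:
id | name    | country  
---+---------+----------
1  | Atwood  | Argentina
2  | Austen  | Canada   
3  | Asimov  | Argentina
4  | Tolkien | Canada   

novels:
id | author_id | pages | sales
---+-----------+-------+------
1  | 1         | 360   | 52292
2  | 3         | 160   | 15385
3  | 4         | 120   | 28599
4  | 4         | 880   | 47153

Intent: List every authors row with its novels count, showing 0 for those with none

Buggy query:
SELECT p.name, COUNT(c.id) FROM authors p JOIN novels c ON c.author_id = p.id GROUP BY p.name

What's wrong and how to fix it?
Bug: An inner join excludes parents with zero children

Fix: Use LEFT JOIN so parents without children still appear (COUNT(c.id) gives 0)

Corrected query:
SELECT p.name, COUNT(c.id) FROM authors p LEFT JOIN novels c ON c.author_id = p.id GROUP BY p.name

Result:
name    | COUNT(c.id)
--------+------------
Asimov  | 1          
Atwood  | 1          
Austen  | 0          
Tolkien | 2          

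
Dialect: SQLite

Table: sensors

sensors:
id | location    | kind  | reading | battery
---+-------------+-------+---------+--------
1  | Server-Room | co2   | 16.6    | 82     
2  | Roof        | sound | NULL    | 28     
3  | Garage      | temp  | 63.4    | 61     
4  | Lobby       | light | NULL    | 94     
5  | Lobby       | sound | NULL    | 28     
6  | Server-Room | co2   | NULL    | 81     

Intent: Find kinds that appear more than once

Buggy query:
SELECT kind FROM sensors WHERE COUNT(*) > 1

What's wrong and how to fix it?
Bug: WHERE can't reference COUNT(*); aggregates are computed after WHERE

Fix: Group first, then use HAVING for the count condition

Corrected query:
SELECT kind FROM sensors GROUP BY kind HAVING COUNT(*) > 1

Result:
kind 
-----
co2  
sound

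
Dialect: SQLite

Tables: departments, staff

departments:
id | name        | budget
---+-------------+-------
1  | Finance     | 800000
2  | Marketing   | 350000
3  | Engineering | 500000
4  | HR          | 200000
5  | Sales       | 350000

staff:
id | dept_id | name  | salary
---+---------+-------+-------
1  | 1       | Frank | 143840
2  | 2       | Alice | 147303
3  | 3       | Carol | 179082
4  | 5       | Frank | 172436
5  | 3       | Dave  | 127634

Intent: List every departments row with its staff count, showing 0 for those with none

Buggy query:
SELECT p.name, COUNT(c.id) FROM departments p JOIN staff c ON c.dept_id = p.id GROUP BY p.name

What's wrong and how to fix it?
Bug: An inner join excludes parents with zero children

Fix: Switch to LEFT JOIN to retain unmatched parent rows

Corrected query:
SELECT p.name, COUNT(c.id) FROM departments p LEFT JOIN staff c ON c.dept_id = p.id GROUP BY p.name

Result:
name        | COUNT(c.id)
------------+------------
Engineering | 2          
Finance     | 1          
HR          | 0          
Marketing   | 1          
Sales       | 1          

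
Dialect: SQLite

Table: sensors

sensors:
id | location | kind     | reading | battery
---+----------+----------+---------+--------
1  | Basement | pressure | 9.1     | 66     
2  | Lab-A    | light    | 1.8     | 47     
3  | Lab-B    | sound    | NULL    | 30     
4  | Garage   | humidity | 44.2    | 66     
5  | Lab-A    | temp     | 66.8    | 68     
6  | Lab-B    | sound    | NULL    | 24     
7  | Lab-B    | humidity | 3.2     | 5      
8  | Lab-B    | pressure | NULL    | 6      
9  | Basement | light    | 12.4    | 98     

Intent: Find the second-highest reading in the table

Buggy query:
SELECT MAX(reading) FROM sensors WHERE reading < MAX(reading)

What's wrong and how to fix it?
Bug: MAX(reading) on the right of the comparison is an aggregate-in-WHERE error

Fix: Put the inner MAX in a scalar subquery

Corrected query:
SELECT MAX(reading) FROM sensors WHERE reading < (SELECT MAX(reading) FROM sensors)

Result:
MAX(reading)
------------
44.2        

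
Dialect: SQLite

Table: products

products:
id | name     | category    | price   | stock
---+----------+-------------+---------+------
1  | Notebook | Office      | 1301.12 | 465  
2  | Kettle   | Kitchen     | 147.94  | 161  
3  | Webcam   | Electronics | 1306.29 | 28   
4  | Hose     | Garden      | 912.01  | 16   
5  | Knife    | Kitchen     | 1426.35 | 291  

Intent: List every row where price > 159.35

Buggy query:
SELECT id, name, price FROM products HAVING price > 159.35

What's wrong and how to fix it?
Bug: HAVING filters the output of aggregation, but this query has no GROUP BY and no aggregate functions, so SQLite rejects it (HAVING clause on a non-aggregate query); the condition here is per row

Fix: Replace HAVING with WHERE since the condition applies to individual rows

Corrected query:
SELECT id, name, price FROM products WHERE price > 159.35

Result:
id | name     | price  
---+----------+--------
1  | Notebook | 1301.12
3  | Webcam   | 1306.29
4  | Hose     | 912.01 
5  | Knife    | 1426.35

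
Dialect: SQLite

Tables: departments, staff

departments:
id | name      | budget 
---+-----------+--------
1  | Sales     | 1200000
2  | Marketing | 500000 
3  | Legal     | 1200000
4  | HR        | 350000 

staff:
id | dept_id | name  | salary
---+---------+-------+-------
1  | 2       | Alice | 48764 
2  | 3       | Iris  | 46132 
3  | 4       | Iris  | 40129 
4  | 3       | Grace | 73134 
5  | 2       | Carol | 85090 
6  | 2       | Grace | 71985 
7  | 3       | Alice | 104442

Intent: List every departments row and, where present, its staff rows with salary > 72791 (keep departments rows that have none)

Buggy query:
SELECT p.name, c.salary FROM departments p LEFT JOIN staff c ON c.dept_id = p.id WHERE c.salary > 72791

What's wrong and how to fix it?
Bug: Filtering c.salary in WHERE discards the NULL rows produced by LEFT JOIN, turning it into an inner join

Fix: Put 'c.salary > 72791' in the JOIN's ON clause instead of WHERE

Corrected query:
SELECT p.name, c.salary FROM departments p LEFT JOIN staff c ON c.dept_id = p.id AND c.salary > 72791

Result:
name      | salary
----------+-------
Sales     | NULL  
Marketing | 85090 
Legal     | 73134 
Legal     | 104442
HR        | NULL  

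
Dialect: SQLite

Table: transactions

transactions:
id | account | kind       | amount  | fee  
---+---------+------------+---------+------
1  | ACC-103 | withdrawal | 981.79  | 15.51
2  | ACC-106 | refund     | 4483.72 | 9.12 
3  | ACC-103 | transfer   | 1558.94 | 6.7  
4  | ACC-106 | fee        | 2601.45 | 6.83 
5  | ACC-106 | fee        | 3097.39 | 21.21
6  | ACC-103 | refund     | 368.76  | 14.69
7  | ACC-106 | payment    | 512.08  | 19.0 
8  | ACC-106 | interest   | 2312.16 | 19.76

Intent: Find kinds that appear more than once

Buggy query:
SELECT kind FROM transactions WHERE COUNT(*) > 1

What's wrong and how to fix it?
Bug: WHERE can't reference COUNT(*); aggregates are computed after WHERE

Fix: Group first, then use HAVING for the count condition

Corrected query:
SELECT kind FROM transactions GROUP BY kind HAVING COUNT(*) > 1

Result:
kind  
------
fee   
refund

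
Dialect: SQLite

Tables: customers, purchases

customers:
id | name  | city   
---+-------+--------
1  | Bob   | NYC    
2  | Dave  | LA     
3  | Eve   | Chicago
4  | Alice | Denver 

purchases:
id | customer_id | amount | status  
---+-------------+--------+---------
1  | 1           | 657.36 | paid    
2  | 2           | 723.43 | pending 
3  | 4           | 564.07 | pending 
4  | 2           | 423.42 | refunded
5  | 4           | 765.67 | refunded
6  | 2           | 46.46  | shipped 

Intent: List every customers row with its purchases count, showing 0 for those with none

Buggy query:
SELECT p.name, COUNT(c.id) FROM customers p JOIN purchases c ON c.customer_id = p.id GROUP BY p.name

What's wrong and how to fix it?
Bug: An inner join excludes parents with zero children

Fix: Use LEFT JOIN so parents without children still appear (COUNT(c.id) gives 0)

Corrected query:
SELECT p.name, COUNT(c.id) FROM customers p LEFT JOIN purchases c ON c.customer_id = p.id GROUP BY p.name

Result:
name  | COUNT(c.id)
------+------------
Alice | 2          
Bob   | 1          
Dave  | 3          
Eve   | 0          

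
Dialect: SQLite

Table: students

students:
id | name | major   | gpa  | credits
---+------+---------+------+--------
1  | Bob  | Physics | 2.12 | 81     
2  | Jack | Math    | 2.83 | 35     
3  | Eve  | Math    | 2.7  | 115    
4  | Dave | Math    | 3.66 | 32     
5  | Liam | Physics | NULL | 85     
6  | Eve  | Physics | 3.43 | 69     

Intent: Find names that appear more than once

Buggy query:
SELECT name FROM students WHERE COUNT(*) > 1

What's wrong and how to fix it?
Bug: COUNT(*) is an aggregate and cannot be used in WHERE

Fix: GROUP BY name, then filter groups with HAVING COUNT(*) > 1

Corrected query:
SELECT name FROM students GROUP BY name HAVING COUNT(*) > 1

Result:
name
----
Eve 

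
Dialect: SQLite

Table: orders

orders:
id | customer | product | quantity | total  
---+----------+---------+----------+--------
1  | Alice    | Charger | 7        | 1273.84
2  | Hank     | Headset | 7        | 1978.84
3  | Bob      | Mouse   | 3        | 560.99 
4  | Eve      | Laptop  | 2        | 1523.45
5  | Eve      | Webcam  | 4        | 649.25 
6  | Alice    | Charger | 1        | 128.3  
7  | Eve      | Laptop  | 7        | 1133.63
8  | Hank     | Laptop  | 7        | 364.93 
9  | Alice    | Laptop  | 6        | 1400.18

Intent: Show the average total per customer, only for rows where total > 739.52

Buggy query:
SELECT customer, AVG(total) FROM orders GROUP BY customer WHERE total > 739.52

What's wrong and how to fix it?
Bug: WHERE cannot follow GROUP BY

Fix: Move the WHERE clause before GROUP BY

Corrected query:
SELECT customer, AVG(total) FROM orders WHERE total > 739.52 GROUP BY customer

Result:
customer | AVG(total)
---------+-----------
Alice    | 1337.01   
Eve      | 1328.54   
Hank     | 1978.84   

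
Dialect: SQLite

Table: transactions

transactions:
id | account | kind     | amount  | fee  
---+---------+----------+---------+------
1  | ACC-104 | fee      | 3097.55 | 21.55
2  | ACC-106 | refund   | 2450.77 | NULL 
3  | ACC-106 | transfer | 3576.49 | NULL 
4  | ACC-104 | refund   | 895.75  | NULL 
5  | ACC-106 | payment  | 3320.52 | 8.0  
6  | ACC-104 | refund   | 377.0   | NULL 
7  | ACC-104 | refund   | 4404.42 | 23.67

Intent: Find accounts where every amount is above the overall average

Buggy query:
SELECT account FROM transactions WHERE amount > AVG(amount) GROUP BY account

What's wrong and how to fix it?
Bug: AVG() is an aggregate; it can't sit directly in WHERE

Fix: Use a subquery for AVG and a HAVING MIN(...) filter so the condition holds for every row in the group

Corrected query:
SELECT account FROM transactions GROUP BY account HAVING MIN(amount) > (SELECT AVG(amount) FROM transactions)

Result:
(no rows)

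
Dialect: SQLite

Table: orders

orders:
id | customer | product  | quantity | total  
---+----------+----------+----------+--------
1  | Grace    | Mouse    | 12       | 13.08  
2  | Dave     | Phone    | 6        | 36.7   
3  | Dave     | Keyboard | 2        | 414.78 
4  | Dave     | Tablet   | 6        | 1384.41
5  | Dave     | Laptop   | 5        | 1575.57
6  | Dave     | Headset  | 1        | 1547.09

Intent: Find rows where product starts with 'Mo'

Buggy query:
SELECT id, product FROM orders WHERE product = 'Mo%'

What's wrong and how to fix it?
Bug: Wildcards only work with LIKE; '=' treats '%' as a literal character

Fix: Use LIKE for wildcard pattern matching

Corrected query:
SELECT id, product FROM orders WHERE product LIKE 'Mo%'

Result:
id | product
---+--------
1  | Mouse  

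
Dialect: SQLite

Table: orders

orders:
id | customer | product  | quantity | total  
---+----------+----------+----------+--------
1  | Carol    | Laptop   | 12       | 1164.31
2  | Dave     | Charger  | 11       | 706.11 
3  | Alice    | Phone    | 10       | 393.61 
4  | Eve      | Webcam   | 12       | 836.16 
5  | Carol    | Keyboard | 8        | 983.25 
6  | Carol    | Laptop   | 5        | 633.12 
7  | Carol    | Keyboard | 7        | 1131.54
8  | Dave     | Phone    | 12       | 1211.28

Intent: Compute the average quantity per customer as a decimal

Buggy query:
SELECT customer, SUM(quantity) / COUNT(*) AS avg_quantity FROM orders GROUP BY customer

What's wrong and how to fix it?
Bug: Both operands are integers, so '/' performs integer division and truncates

Fix: Cast one side to REAL so the division keeps the fractional part

Corrected query:
SELECT customer, SUM(quantity) * 1.0 / COUNT(*) AS avg_quantity FROM orders GROUP BY customer

Result:
customer | avg_quantity
---------+-------------
Alice    | 10          
Carol    | 8           
Dave     | 11.5        
Eve      | 12          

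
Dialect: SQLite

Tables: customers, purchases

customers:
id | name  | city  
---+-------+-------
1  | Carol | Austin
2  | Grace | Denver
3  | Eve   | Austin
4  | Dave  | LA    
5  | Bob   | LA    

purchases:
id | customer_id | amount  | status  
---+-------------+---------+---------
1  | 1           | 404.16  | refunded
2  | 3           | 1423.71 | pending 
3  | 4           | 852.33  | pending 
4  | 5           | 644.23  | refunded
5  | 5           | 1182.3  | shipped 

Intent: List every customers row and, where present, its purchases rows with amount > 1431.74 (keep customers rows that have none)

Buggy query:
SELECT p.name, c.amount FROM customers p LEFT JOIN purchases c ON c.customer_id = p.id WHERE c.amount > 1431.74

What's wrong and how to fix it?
Bug: Filtering c.amount in WHERE discards the NULL rows produced by LEFT JOIN, turning it into an inner join

Fix: Move the right-table condition into the ON clause so unmatched parents are kept

Corrected query:
SELECT p.name, c.amount FROM customers p LEFT JOIN purchases c ON c.customer_id = p.id AND c.amount > 1431.74

Result:
name  | amount
------+-------
Carol | NULL  
Grace | NULL  
Eve   | NULL  
Dave  | NULL  
Bob   | NULL  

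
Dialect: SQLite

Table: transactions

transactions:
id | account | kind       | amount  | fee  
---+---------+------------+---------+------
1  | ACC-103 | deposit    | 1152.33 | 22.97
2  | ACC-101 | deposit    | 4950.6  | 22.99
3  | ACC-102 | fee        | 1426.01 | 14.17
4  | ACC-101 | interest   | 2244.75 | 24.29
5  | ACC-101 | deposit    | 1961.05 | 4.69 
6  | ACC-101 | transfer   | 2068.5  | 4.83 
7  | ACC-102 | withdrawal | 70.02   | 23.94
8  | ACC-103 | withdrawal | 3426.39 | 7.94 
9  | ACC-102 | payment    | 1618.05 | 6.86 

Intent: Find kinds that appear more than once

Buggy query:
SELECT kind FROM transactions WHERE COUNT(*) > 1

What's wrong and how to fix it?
Bug: WHERE can't reference COUNT(*); aggregates are computed after WHERE

Fix: GROUP BY kind, then filter groups with HAVING COUNT(*) > 1

Corrected query:
SELECT kind FROM transactions GROUP BY kind HAVING COUNT(*) > 1

Result:
kind      
----------
deposit   
withdrawal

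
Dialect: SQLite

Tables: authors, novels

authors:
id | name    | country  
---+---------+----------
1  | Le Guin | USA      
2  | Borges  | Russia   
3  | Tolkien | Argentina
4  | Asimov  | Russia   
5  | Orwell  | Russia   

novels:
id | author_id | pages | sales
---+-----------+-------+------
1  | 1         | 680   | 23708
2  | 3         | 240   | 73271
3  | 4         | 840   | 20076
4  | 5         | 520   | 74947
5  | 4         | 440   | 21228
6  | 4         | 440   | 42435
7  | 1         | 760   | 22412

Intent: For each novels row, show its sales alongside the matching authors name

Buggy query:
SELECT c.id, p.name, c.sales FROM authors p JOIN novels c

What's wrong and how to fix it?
Bug: Missing join condition: each novels row is matched to all authors rows instead of just its own

Fix: Specify the join condition linking the foreign key to the parent id

Corrected query:
SELECT c.id, p.name, c.sales FROM authors p JOIN novels c ON c.author_id = p.id

Result:
id | name    | sales
---+---------+------
1  | Le Guin | 23708
2  | Tolkien | 73271
3  | Asimov  | 20076
4  | Orwell  | 74947
5  | Asimov  | 21228
6  | Asimov  | 42435
7  | Le Guin | 22412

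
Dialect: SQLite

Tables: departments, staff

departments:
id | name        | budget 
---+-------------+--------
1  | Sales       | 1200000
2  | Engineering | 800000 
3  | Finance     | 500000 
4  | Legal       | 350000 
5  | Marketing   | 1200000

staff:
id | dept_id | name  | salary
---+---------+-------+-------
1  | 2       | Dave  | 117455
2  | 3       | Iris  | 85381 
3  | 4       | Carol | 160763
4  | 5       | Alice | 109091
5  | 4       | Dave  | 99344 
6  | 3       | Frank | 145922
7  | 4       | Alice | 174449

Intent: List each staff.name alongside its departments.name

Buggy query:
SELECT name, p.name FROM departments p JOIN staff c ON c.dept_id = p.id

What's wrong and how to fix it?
Bug: 'name' exists in both joined tables, so the database can't tell which one is meant

Fix: Prefix ambiguous columns with the table alias

Corrected query:
SELECT c.name, p.name FROM departments p JOIN staff c ON c.dept_id = p.id

Result:
name  | name       
------+------------
Dave  | Engineering
Iris  | Finance    
Carol | Legal      
Alice | Marketing  
Dave  | Legal      
Frank | Finance    
Alice | Legal      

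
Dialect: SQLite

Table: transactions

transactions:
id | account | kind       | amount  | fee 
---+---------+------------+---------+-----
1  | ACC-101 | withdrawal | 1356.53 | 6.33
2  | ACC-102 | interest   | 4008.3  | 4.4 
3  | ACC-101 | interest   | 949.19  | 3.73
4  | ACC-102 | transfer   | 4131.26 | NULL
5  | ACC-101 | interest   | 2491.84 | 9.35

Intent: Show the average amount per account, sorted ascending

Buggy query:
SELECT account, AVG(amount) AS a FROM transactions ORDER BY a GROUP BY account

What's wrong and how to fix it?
Bug: GROUP BY must precede ORDER BY

Fix: Reorder: SELECT … FROM … GROUP BY … ORDER BY …

Corrected query:
SELECT account, AVG(amount) AS a FROM transactions GROUP BY account ORDER BY a

Result:
account | a          
--------+------------
ACC-101 | 1599.186667
ACC-102 | 4069.78    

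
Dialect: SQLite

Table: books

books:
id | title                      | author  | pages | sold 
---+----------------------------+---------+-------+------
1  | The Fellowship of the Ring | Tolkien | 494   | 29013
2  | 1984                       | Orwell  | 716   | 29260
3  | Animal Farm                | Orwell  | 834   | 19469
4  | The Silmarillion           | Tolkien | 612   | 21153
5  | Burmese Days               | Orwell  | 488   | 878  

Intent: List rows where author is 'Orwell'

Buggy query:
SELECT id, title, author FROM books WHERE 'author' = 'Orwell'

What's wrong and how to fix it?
Bug: Single quotes denote string literals in SQL; the column name is being compared as a constant string

Fix: Reference the column as author without single quotes

Corrected query:
SELECT id, title, author FROM books WHERE author = 'Orwell'

Result:
id | title        | author
---+--------------+-------
2  | 1984         | Orwell
3  | Animal Farm  | Orwell
5  | Burmese Days | Orwell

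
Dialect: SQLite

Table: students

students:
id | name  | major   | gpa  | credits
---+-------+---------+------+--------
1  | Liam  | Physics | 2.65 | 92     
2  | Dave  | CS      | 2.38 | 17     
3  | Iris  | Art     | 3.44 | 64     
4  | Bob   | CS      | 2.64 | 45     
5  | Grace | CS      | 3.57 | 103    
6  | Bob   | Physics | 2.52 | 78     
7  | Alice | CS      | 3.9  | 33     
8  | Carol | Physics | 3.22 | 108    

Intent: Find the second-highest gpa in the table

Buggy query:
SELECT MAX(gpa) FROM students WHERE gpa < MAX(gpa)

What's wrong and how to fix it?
Bug: MAX(gpa) on the right of the comparison is an aggregate-in-WHERE error

Fix: Put the inner MAX in a scalar subquery

Corrected query:
SELECT MAX(gpa) FROM students WHERE gpa < (SELECT MAX(gpa) FROM students)

Result:
MAX(gpa)
--------
3.57    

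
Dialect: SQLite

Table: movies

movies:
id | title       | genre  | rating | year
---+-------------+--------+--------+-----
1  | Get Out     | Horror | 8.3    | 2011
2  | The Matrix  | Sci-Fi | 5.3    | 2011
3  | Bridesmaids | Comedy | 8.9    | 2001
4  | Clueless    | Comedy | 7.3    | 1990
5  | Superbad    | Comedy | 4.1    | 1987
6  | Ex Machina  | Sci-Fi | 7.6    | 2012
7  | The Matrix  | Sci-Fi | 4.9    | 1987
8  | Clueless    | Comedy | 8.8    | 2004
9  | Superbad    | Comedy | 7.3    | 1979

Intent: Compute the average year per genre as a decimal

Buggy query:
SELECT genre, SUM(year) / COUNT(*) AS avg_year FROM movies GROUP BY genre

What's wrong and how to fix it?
Bug: SUM(year) and COUNT(*) are both integers; the division truncates the fractional part

Fix: Cast one side to REAL so the division keeps the fractional part

Corrected query:
SELECT genre, SUM(year) * 1.0 / COUNT(*) AS avg_year FROM movies GROUP BY genre

Result:
genre  | avg_year   
-------+------------
Comedy | 1992.2     
Horror | 2011       
Sci-Fi | 2003.333333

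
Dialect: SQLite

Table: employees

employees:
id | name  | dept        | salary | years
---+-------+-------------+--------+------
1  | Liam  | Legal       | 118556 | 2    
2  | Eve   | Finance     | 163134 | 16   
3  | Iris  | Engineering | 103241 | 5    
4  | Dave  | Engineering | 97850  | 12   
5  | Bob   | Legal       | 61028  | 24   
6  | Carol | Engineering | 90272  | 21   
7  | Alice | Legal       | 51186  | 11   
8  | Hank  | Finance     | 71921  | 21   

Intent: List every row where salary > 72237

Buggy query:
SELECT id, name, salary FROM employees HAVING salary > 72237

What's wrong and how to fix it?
Bug: HAVING filters the output of aggregation, but this query has no GROUP BY and no aggregate functions, so SQLite rejects it (HAVING clause on a non-aggregate query); the condition here is per row

Fix: Use WHERE for row-level filtering

Corrected query:
SELECT id, name, salary FROM employees WHERE salary > 72237

Result:
id | name  | salary
---+-------+-------
1  | Liam  | 118556
2  | Eve   | 163134
3  | Iris  | 103241
4  | Dave  | 97850 
6  | Carol | 90272 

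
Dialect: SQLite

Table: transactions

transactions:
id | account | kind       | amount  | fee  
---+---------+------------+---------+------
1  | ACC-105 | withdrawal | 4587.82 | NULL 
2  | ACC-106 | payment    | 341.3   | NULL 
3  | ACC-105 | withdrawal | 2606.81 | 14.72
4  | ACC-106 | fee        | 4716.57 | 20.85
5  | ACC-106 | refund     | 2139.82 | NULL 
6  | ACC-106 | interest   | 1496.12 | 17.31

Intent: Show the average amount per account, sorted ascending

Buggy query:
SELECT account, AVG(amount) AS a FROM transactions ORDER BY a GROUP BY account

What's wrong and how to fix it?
Bug: GROUP BY must precede ORDER BY

Fix: Move ORDER BY to the end, after GROUP BY

Corrected query:
SELECT account, AVG(amount) AS a FROM transactions GROUP BY account ORDER BY a

Result:
account | a        
--------+----------
ACC-106 | 2173.4525
ACC-105 | 3597.315 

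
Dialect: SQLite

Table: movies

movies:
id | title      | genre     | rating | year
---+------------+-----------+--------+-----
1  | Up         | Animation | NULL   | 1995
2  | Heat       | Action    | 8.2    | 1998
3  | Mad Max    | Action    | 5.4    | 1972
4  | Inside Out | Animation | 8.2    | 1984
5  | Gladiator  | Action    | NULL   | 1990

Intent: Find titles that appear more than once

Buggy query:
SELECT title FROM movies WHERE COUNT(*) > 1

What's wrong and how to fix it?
Bug: WHERE can't reference COUNT(*); aggregates are computed after WHERE

Fix: GROUP BY title, then filter groups with HAVING COUNT(*) > 1

Corrected query:
SELECT title FROM movies GROUP BY title HAVING COUNT(*) > 1

Result:
(no rows)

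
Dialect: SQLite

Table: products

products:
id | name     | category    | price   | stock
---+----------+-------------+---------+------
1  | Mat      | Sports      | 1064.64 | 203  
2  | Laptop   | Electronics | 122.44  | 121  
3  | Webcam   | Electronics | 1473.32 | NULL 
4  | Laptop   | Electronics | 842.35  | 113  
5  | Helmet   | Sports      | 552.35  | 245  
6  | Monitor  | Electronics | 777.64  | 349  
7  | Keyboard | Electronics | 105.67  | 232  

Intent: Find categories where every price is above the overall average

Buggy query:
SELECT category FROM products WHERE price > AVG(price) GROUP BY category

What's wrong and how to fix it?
Bug: WHERE evaluates per row before aggregation, so AVG() is unavailable

Fix: Use a subquery for AVG and a HAVING MIN(...) filter so the condition holds for every row in the group

Corrected query:
SELECT category FROM products GROUP BY category HAVING MIN(price) > (SELECT AVG(price) FROM products)

Result:
(no rows)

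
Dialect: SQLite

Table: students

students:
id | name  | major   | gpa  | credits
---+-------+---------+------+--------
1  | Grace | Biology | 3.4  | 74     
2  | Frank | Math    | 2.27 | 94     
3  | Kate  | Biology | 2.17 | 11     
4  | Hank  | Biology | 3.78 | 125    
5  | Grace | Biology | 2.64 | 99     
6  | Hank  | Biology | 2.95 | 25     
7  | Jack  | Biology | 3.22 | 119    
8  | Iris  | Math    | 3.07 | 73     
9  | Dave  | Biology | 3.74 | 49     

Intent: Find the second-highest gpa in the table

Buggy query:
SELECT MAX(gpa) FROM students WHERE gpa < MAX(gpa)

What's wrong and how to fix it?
Bug: The inner MAX is an aggregate inside WHERE, which is not allowed

Fix: Compute the overall MAX in a subquery, then take MAX of rows below it

Corrected query:
SELECT MAX(gpa) FROM students WHERE gpa < (SELECT MAX(gpa) FROM students)

Result:
MAX(gpa)
--------
3.74    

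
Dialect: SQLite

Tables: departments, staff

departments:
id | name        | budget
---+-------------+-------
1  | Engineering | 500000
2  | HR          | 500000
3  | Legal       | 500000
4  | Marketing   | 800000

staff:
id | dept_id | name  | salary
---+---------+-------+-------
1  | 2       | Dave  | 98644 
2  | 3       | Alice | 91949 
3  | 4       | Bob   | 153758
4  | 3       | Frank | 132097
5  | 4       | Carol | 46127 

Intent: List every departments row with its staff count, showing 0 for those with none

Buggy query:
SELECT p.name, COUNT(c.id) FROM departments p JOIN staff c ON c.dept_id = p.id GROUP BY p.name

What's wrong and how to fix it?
Bug: INNER JOIN drops departments rows that have no matching staff rows

Fix: Switch to LEFT JOIN to retain unmatched parent rows

Corrected query:
SELECT p.name, COUNT(c.id) FROM departments p LEFT JOIN staff c ON c.dept_id = p.id GROUP BY p.name

Result:
name        | COUNT(c.id)
------------+------------
Engineering | 0          
HR          | 1          
Legal       | 2          
Marketing   | 2          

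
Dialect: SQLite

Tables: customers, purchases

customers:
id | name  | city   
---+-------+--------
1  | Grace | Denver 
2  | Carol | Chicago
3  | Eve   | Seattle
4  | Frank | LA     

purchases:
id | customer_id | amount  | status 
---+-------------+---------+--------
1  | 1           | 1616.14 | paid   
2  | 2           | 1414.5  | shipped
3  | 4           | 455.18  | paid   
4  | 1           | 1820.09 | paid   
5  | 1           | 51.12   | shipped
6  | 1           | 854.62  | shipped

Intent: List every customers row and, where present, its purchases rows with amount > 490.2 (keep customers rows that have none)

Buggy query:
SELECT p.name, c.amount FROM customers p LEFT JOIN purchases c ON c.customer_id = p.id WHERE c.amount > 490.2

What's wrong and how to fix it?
Bug: Filtering c.amount in WHERE discards the NULL rows produced by LEFT JOIN, turning it into an inner join

Fix: Move the right-table condition into the ON clause so unmatched parents are kept

Corrected query:
SELECT p.name, c.amount FROM customers p LEFT JOIN purchases c ON c.customer_id = p.id AND c.amount > 490.2

Result:
name  | amount 
------+--------
Grace | 854.62 
Grace | 1616.14
Grace | 1820.09
Carol | 1414.5 
Eve   | NULL   
Frank | NULL   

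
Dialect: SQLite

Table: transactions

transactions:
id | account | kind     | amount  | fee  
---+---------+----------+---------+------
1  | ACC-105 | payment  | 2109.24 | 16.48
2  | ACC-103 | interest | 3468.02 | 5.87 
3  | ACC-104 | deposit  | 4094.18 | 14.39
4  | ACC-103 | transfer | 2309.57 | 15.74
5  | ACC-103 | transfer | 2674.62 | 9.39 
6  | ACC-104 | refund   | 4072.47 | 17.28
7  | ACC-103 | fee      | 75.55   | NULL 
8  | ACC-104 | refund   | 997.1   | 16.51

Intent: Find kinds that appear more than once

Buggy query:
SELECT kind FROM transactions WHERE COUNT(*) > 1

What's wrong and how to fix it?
Bug: COUNT(*) is an aggregate and cannot be used in WHERE

Fix: GROUP BY kind, then filter groups with HAVING COUNT(*) > 1

Corrected query:
SELECT kind FROM transactions GROUP BY kind HAVING COUNT(*) > 1

Result:
kind    
--------
refund  
transfer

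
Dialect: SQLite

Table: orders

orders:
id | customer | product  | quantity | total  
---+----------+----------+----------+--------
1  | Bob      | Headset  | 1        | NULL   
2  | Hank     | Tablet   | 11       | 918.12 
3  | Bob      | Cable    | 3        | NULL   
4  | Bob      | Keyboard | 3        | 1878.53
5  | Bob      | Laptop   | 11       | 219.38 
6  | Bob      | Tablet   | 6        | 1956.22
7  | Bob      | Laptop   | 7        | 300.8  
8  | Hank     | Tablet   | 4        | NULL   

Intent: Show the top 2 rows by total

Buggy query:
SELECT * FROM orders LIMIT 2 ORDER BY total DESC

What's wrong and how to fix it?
Bug: ORDER BY cannot follow LIMIT; LIMIT is the final clause

Fix: Sort with ORDER BY, then apply LIMIT

Corrected query:
SELECT * FROM orders ORDER BY total DESC LIMIT 2

Result:
id | customer | product  | quantity | total  
---+----------+----------+----------+--------
6  | Bob      | Tablet   | 6        | 1956.22
4  | Bob      | Keyboard | 3        | 1878.53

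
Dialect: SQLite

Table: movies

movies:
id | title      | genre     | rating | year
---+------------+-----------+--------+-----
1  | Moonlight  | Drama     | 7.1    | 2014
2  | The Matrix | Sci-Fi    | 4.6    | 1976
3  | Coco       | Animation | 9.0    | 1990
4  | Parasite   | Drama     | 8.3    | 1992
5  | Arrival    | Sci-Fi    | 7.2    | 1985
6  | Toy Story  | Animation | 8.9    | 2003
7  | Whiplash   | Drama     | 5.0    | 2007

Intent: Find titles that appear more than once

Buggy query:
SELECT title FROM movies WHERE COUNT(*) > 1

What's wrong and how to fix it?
Bug: WHERE can't reference COUNT(*); aggregates are computed after WHERE

Fix: Group first, then use HAVING for the count condition

Corrected query:
SELECT title FROM movies GROUP BY title HAVING COUNT(*) > 1

Result:
(no rows)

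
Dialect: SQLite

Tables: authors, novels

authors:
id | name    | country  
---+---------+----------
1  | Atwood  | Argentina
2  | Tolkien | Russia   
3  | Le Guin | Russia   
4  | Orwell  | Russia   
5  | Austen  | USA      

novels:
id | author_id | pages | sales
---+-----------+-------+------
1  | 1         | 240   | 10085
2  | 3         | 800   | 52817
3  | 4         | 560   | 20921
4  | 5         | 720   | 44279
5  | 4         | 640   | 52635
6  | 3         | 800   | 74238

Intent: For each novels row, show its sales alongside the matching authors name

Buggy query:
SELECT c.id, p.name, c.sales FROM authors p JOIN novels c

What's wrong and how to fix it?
Bug: JOIN with no ON clause produces a cartesian product; every novels row pairs with every authors row

Fix: Add ON c.author_id = p.id to the JOIN

Corrected query:
SELECT c.id, p.name, c.sales FROM authors p JOIN novels c ON c.author_id = p.id

Result:
id | name    | sales
---+---------+------
1  | Atwood  | 10085
2  | Le Guin | 52817
3  | Orwell  | 20921
4  | Austen  | 44279
5  | Orwell  | 52635
6  | Le Guin | 74238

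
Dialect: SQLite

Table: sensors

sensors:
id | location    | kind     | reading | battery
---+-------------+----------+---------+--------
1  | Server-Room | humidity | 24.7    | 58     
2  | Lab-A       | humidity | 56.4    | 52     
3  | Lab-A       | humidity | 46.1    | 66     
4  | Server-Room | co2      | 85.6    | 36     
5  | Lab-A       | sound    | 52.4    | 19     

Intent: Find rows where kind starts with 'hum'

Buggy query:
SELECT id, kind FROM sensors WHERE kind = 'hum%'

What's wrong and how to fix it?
Bug: Wildcards only work with LIKE; '=' treats '%' as a literal character

Fix: Use LIKE for wildcard pattern matching

Corrected query:
SELECT id, kind FROM sensors WHERE kind LIKE 'hum%'

Result:
id | kind    
---+---------
1  | humidity
2  | humidity
3  | humidity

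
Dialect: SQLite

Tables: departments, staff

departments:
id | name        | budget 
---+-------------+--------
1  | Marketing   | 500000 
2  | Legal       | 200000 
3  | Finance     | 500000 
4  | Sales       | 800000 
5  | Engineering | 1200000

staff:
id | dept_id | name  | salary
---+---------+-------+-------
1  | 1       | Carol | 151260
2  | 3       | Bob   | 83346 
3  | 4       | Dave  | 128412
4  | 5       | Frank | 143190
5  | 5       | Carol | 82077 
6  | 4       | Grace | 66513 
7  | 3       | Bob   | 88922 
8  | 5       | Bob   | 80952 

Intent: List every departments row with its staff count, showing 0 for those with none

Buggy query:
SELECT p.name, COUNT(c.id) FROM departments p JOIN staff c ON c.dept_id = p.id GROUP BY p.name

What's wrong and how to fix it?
Bug: An inner join excludes parents with zero children

Fix: Switch to LEFT JOIN to retain unmatched parent rows

Corrected query:
SELECT p.name, COUNT(c.id) FROM departments p LEFT JOIN staff c ON c.dept_id = p.id GROUP BY p.name

Result:
name        | COUNT(c.id)
------------+------------
Engineering | 3          
Finance     | 2          
Legal       | 0          
Marketing   | 1          
Sales       | 2          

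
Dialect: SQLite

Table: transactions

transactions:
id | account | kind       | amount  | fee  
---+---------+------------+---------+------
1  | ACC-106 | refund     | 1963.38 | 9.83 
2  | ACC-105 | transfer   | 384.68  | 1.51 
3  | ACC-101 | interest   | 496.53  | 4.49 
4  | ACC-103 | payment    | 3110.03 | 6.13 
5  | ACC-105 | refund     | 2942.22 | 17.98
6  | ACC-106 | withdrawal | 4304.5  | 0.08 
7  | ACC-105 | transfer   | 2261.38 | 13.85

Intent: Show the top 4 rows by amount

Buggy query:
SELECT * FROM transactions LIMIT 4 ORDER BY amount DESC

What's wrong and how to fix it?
Bug: ORDER BY cannot follow LIMIT; LIMIT is the final clause

Fix: Sort with ORDER BY, then apply LIMIT

Corrected query:
SELECT * FROM transactions ORDER BY amount DESC LIMIT 4

Result:
id | account | kind       | amount  | fee  
---+---------+------------+---------+------
6  | ACC-106 | withdrawal | 4304.5  | 0.08 
4  | ACC-103 | payment    | 3110.03 | 6.13 
5  | ACC-105 | refund     | 2942.22 | 17.98
7  | ACC-105 | transfer   | 2261.38 | 13.85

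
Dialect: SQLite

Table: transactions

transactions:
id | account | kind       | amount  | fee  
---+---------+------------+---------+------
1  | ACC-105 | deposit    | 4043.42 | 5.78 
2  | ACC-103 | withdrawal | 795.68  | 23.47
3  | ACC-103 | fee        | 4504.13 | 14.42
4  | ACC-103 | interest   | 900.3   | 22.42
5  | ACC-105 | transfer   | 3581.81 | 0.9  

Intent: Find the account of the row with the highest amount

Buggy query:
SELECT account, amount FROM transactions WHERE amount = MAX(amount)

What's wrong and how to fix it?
Bug: MAX(amount) is an aggregate and cannot be used directly in WHERE

Fix: Wrap MAX in a scalar subquery so WHERE compares against a single value

Corrected query:
SELECT account, amount FROM transactions WHERE amount = (SELECT MAX(amount) FROM transactions)

Result:
account | amount 
--------+--------
ACC-103 | 4504.13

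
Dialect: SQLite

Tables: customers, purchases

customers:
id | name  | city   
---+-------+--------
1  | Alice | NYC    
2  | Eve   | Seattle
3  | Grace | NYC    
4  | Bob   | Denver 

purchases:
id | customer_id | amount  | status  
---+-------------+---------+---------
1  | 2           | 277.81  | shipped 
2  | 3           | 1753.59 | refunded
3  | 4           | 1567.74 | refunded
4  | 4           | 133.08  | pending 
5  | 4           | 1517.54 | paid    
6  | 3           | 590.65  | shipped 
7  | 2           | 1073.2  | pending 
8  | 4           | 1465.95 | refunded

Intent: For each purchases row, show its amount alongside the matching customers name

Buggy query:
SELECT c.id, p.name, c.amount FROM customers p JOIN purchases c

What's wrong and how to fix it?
Bug: JOIN with no ON clause produces a cartesian product; every purchases row pairs with every customers row

Fix: Specify the join condition linking the foreign key to the parent id

Corrected query:
SELECT c.id, p.name, c.amount FROM customers p JOIN purchases c ON c.customer_id = p.id

Result:
id | name  | amount 
---+-------+--------
1  | Eve   | 277.81 
2  | Grace | 1753.59
3  | Bob   | 1567.74
4  | Bob   | 133.08 
5  | Bob   | 1517.54
6  | Grace | 590.65 
7  | Eve   | 1073.2 
8  | Bob   | 1465.95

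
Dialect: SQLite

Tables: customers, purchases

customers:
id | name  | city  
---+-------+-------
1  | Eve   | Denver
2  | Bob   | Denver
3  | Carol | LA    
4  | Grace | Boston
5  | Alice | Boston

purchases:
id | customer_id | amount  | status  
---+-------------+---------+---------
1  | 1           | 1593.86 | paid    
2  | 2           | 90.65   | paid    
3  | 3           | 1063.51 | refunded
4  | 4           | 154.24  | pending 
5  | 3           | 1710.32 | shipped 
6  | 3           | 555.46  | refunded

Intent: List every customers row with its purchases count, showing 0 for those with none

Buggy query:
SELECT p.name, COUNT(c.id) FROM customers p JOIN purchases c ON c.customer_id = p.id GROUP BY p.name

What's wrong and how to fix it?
Bug: INNER JOIN drops customers rows that have no matching purchases rows

Fix: Use LEFT JOIN so parents without children still appear (COUNT(c.id) gives 0)

Corrected query:
SELECT p.name, COUNT(c.id) FROM customers p LEFT JOIN purchases c ON c.customer_id = p.id GROUP BY p.name

Result:
name  | COUNT(c.id)
------+------------
Alice | 0          
Bob   | 1          
Carol | 3          
Eve   | 1          
Grace | 1          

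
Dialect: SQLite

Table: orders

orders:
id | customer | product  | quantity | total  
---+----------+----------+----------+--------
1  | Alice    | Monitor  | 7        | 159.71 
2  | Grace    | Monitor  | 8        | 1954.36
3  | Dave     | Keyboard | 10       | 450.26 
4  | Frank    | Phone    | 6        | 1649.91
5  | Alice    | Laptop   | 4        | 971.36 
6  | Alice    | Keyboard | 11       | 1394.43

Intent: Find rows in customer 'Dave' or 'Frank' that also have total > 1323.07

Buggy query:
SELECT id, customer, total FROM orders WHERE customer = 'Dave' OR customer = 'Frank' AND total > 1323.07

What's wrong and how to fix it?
Bug: Without parentheses, AND is evaluated before OR, so the total filter only applies to the 'Frank' branch

Fix: Add parentheses around the OR so the AND applies to both alternatives

Corrected query:
SELECT id, customer, total FROM orders WHERE (customer = 'Dave' OR customer = 'Frank') AND total > 1323.07

Result:
id | customer | total  
---+----------+--------
4  | Frank    | 1649.91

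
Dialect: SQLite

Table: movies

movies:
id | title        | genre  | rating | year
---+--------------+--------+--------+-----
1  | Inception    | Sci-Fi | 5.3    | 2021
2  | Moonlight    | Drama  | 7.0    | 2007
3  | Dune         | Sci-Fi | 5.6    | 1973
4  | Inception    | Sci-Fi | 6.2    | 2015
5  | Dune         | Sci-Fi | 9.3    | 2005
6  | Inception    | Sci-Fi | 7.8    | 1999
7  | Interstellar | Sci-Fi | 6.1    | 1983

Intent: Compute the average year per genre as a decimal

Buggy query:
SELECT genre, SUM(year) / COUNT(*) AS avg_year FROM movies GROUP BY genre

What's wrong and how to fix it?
Bug: Both operands are integers, so '/' performs integer division and truncates

Fix: Multiply by 1.0 (or CAST to REAL) to force floating-point division

Corrected query:
SELECT genre, SUM(year) * 1.0 / COUNT(*) AS avg_year FROM movies GROUP BY genre

Result:
genre  | avg_year   
-------+------------
Drama  | 2007       
Sci-Fi | 1999.333333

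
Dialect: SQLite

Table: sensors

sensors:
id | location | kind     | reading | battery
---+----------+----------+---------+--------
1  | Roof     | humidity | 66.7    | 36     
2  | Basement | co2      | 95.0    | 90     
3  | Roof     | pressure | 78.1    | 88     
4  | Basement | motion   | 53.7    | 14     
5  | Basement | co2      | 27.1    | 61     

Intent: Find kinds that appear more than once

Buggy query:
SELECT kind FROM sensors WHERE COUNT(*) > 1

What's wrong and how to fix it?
Bug: COUNT(*) is an aggregate and cannot be used in WHERE

Fix: GROUP BY kind, then filter groups with HAVING COUNT(*) > 1

Corrected query:
SELECT kind FROM sensors GROUP BY kind HAVING COUNT(*) > 1

Result:
kind
----
co2 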